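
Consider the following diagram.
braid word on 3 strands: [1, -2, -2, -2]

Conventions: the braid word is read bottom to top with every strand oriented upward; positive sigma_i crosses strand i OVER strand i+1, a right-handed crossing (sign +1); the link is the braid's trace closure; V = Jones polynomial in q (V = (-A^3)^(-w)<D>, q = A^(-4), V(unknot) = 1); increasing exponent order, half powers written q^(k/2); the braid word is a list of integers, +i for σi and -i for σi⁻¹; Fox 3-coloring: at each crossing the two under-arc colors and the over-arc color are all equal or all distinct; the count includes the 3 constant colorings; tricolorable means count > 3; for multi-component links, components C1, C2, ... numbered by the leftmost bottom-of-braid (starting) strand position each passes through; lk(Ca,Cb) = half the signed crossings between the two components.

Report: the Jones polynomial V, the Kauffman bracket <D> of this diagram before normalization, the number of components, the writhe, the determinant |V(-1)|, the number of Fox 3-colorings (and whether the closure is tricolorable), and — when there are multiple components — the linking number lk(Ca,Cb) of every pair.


V(q) = -q^-4 + q^-3 + q^-1
bracket: A^-2 + A^6 - A^10, w = -2
1 component, writhe -2, over 4 crossings
det 3, colorings 9 of 3^4 — tricolorable
observation: the span of V is 3, forcing >= 3 crossings in any diagram


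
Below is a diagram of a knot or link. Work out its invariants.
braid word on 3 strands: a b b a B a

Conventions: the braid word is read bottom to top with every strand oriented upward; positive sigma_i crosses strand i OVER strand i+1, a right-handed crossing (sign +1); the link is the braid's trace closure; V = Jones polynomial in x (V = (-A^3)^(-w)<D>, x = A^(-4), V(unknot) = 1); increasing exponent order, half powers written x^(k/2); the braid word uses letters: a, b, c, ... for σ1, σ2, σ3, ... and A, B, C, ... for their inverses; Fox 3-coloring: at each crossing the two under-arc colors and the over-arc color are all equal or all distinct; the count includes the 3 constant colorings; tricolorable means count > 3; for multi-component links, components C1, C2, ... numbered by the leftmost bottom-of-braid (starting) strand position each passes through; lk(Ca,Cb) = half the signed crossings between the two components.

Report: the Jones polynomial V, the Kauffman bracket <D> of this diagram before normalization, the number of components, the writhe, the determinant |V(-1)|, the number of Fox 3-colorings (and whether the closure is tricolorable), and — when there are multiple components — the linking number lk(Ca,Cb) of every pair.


V(x) = x - x^2 + 2x^3 - x^4 + x^5 - x^6
bracket: -A^-12 + A^-8 - A^-4 + 2 - A^4 + A^8, w = +4
1 component, writhe +4, over 6 crossings
det 7, colorings 3 of 3^6 — not tricolorable
observation: det 7 = |V(-1)|; not divisible by 3, so not tricolorable


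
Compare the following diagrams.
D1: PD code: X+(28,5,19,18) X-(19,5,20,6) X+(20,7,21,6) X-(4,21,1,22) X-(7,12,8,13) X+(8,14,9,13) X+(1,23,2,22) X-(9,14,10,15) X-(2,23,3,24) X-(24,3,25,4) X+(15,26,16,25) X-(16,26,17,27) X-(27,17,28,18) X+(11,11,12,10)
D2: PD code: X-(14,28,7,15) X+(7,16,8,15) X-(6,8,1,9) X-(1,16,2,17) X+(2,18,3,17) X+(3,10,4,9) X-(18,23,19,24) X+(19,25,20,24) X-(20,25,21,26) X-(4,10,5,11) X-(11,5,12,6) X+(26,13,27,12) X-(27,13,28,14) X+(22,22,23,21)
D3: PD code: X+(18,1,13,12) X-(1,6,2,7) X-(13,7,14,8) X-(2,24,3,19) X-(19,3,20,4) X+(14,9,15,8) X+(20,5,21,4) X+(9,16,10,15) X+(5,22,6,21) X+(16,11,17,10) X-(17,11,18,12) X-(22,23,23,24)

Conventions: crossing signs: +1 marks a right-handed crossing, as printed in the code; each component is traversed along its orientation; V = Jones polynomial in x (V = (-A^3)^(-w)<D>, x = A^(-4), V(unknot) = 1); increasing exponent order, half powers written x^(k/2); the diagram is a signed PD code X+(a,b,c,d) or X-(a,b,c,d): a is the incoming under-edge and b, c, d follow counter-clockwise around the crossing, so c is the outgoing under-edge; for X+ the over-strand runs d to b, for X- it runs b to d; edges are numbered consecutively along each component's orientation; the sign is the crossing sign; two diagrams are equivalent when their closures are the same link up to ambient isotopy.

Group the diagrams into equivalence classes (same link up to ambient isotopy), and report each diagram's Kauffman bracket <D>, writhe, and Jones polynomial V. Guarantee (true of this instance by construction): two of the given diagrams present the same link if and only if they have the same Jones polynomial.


classes: {D1, D2} | {D3}
V(D1) = x^-3 + x^-2 + x^-1 + 1  [14 crossings, <D> = A^-6 + A^-2 + A^2 + A^6, w = -2]
V(D2) = x^-3 + x^-2 + x^-1 + 1  [14 crossings, <D> = A^-6 + A^-2 + A^2 + A^6, w = -2]
D3 (bracket A^-12 + A^-8 + A^-4 + 1; 12 crossings at w = 0): V = 1 + x + x^2 + x^3
note: V(x) takes 2 values over 3 diagrams, fixing the grouping


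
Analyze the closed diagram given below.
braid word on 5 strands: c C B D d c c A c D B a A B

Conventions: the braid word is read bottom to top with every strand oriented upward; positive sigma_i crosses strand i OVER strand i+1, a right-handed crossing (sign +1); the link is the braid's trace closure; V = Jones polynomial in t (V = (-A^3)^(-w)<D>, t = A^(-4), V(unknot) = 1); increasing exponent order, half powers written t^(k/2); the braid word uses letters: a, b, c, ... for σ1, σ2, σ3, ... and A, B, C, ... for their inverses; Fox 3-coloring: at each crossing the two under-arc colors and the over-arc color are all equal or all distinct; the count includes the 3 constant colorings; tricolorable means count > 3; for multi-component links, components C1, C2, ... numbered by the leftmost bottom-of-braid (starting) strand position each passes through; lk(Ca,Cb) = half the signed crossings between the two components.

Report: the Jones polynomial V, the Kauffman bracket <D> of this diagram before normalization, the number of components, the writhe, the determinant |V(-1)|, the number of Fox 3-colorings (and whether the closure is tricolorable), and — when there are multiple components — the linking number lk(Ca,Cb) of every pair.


Jones polynomial: V(t) = -t^-3 + t^-2 - t^-1 + 3 - t + t^2 - t^3
<D> = -A^-18 + A^-14 - A^-10 + 3A^-6 - A^-2 + A^2 - A^6; writhe -2
components 1, writhe -2 (14 crossings)
3-colorings: 27 of 3^14, det 9 — tricolorable
note: w = -2 (over 14 crossings) is diagram-only; (-A^3)^(2) removes it from V


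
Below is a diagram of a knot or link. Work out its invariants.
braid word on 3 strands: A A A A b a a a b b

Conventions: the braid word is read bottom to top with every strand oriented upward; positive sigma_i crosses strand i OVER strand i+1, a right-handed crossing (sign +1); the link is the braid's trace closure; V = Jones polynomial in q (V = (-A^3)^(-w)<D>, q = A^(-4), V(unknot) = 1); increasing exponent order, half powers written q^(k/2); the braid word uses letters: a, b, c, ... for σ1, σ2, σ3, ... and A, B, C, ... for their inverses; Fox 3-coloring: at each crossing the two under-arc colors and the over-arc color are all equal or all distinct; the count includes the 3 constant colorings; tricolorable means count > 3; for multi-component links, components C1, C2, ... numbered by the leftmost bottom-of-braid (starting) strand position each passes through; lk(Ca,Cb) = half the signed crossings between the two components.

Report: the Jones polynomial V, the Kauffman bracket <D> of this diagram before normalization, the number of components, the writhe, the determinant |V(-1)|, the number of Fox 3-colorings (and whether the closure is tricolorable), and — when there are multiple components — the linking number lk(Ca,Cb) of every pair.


Jones polynomial: V(q) = q^-2 - 2q^-1 + 3 - 3q + 4q^2 - 3q^3 + 2q^4 - 2q^5 + q^6
<D> = A^-18 - 2A^-14 + 2A^-10 - 3A^-6 + 4A^-2 - 3A^2 + 3A^6 - 2A^10 + A^14; writhe +2
components 1, writhe +2 (10 crossings)
3-colorings: 9 of 3^10, det 21 — tricolorable
note: w = +2 shifts under R1 moves; the (-A^3)^(-2) factor cancels that in V


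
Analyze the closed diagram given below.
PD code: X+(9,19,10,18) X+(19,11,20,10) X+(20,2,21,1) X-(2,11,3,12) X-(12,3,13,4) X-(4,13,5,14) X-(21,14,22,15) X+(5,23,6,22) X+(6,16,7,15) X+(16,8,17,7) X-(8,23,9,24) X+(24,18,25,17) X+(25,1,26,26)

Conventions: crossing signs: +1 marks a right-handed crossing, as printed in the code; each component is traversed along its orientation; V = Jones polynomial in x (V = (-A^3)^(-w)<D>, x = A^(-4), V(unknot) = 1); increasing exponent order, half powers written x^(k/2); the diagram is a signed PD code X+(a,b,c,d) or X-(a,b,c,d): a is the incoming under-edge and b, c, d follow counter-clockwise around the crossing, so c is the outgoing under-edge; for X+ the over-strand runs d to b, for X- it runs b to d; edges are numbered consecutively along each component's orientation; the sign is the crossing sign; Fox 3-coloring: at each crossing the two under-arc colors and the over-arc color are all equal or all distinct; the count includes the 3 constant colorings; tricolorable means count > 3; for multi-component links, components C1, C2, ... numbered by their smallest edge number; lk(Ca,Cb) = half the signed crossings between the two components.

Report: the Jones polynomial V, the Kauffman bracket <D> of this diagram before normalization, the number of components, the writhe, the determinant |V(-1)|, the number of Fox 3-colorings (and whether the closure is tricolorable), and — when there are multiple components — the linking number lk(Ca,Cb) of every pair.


Jones polynomial: V(x) = x^-2 - 2x^-1 + 3 - 3x + 4x^2 - 3x^3 + 2x^4 - 2x^5 + x^6
<D> = -A^-15 + 2A^-11 - 2A^-7 + 3A^-3 - 4A + 3A^5 - 3A^9 + 2A^13 - A^17; writhe +3
components 1, writhe +3 (13 crossings)
3-colorings: 9 of 3^13, det 21 — tricolorable
note: the span of V is 8, forcing >= 8 crossings in any diagram


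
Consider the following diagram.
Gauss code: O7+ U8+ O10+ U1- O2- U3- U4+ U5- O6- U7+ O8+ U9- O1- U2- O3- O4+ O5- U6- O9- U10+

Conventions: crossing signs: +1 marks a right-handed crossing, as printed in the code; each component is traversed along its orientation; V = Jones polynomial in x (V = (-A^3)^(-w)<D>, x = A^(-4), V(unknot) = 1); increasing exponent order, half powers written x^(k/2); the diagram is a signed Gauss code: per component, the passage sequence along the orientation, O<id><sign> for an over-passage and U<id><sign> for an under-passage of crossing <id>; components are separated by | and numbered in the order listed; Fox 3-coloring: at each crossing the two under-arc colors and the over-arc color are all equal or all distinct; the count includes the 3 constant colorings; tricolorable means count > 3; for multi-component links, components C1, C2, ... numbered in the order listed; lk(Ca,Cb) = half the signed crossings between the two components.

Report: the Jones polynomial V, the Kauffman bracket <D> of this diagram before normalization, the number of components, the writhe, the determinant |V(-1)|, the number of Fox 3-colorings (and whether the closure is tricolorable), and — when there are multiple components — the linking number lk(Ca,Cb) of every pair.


V = -x^-6 + 2x^-5 - 3x^-4 + 4x^-3 - 4x^-2 + 4x^-1 - 2 + 2x - x^2
<D> = -A^-14 + 2A^-10 - 2A^-6 + 4A^-2 - 4A^2 + 4A^6 - 3A^10 + 2A^14 - A^18 (w = -2)
1 component over 10 crossings, w = -2
3 Fox colorings among 3^10, |V(-1)| = 23: not tricolorable
why: V spans 8 powers of x: at least 8 crossings in any diagram


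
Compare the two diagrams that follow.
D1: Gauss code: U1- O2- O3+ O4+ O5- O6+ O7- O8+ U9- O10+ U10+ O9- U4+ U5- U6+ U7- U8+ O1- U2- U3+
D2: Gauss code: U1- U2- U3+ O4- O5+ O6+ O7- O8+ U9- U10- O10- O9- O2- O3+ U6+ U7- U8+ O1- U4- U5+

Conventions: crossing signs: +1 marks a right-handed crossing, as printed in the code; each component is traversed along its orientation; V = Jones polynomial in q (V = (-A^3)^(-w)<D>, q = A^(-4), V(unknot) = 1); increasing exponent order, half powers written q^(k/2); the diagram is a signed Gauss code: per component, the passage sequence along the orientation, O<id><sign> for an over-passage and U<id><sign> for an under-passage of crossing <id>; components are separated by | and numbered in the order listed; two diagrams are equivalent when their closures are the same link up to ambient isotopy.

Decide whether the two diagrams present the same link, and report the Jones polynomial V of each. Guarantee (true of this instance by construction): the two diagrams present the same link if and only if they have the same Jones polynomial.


same link: yes
V(D1) = 1  [10 crossings, <D> = 1, w = 0]
V(D2) = 1  [10 crossings, <D> = A^-6, w = -2]
insight: from 10 to 10 crossings by R-moves: one link, two diagrams


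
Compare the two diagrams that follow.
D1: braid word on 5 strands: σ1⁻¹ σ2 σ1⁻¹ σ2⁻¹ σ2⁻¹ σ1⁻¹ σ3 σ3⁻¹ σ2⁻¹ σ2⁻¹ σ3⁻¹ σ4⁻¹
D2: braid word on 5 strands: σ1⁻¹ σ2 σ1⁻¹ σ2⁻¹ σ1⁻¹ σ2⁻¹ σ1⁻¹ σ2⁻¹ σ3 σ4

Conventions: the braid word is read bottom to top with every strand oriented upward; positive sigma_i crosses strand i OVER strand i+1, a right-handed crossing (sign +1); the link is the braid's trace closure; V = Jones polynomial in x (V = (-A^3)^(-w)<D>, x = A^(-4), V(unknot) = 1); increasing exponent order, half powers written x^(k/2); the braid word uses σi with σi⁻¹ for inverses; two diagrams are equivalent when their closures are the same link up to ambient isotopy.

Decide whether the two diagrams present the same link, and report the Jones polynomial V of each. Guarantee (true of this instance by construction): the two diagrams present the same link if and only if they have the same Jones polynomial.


same link: yes
V(D1) = -x^-7 + x^-6 - x^-5 + x^-4 + x^-2  [12 crossings, <D> = A^-16 + A^-8 - A^-4 + 1 - A^4, w = -8]
D2 (bracket A^-4 + A^4 - A^8 + A^12 - A^16; 10 crossings at w = -4): V = -x^-7 + x^-6 - x^-5 + x^-4 + x^-2
note: one V(x) for all 2 diagrams — one class (guaranteed)


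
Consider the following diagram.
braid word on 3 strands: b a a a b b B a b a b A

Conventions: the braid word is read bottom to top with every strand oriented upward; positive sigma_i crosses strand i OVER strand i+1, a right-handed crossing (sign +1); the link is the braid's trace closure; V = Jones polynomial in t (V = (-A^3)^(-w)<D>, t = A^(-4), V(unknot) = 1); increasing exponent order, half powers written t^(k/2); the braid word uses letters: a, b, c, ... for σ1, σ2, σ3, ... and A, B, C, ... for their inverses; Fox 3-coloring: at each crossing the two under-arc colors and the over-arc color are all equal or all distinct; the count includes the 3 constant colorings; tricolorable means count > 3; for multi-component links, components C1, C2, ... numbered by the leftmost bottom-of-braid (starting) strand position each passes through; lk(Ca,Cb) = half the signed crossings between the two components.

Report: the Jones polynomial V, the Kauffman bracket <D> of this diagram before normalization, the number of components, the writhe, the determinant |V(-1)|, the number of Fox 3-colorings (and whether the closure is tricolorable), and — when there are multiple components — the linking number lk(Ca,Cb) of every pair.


V(t) = t^3 + t^5 - t^8
bracket: -A^-8 + A^4 + A^12, w = +8
1 component, writhe +8, over 12 crossings
det 3, colorings 9 of 3^12 — tricolorable
observation: w = +8 (over 12 crossings) is diagram-only; (-A^3)^(-8) removes it from V


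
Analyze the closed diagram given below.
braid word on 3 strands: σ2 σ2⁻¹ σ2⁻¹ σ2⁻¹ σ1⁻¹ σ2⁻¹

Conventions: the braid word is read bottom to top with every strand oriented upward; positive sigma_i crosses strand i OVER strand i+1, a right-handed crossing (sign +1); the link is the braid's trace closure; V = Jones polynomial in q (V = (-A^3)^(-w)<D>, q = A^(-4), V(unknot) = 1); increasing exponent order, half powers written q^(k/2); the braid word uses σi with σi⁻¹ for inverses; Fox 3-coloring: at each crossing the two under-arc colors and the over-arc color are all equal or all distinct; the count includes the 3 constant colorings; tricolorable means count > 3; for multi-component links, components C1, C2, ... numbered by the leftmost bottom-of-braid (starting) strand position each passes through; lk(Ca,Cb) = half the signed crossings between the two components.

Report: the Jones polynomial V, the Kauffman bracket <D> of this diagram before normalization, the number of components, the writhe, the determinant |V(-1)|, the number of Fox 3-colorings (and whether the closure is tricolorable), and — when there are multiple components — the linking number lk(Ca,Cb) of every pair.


V(q) = -q^-4 + q^-3 + q^-1
bracket: A^-8 + 1 - A^4, w = -4
1 component, writhe -4, over 6 crossings
det 3, colorings 9 of 3^6 — tricolorable
observation: |V(-1)| = 3: so tricolorable, since 3 divides 3


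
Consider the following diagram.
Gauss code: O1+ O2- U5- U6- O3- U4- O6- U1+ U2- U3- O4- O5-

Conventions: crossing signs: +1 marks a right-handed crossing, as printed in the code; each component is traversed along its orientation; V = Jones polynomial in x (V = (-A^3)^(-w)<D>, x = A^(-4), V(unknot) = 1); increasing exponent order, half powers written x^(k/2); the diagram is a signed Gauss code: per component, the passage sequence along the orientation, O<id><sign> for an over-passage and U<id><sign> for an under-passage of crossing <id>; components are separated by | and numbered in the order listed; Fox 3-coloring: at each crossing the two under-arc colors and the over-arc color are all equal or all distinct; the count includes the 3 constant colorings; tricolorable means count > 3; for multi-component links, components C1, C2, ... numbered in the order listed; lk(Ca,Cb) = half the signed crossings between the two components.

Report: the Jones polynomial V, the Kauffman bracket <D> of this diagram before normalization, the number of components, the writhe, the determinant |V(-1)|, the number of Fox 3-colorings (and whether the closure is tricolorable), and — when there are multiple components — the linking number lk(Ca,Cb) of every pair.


V = -x^-4 + x^-3 + x^-1
<D> = A^-8 + 1 - A^4 (w = -4)
1 component over 6 crossings, w = -4
9 Fox colorings among 3^6, |V(-1)| = 3: tricolorable
why: w = -4 (over 6 crossings) is diagram-only; (-A^3)^(4) removes it from V


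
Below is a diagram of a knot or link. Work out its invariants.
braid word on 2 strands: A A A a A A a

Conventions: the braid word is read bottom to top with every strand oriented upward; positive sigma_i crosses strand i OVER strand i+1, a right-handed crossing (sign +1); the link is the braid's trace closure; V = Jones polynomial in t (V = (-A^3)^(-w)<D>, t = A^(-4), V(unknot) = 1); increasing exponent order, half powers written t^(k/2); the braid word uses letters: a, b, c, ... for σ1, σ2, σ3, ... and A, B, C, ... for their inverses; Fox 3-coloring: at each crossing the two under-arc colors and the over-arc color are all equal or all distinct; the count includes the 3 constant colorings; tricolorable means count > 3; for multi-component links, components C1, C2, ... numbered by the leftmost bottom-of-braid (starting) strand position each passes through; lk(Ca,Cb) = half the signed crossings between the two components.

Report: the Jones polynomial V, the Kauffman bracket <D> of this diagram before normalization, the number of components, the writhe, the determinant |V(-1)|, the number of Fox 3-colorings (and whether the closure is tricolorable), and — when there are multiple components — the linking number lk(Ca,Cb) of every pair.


Jones polynomial: V(t) = -t^-4 + t^-3 + t^-1
<D> = -A^-5 - A^3 + A^7; writhe -3
components 1, writhe -3 (7 crossings)
3-colorings: 9 of 3^7, det 3 — tricolorable
note: w = -3 (over 7 crossings) is diagram-only; (-A^3)^(3) removes it from V


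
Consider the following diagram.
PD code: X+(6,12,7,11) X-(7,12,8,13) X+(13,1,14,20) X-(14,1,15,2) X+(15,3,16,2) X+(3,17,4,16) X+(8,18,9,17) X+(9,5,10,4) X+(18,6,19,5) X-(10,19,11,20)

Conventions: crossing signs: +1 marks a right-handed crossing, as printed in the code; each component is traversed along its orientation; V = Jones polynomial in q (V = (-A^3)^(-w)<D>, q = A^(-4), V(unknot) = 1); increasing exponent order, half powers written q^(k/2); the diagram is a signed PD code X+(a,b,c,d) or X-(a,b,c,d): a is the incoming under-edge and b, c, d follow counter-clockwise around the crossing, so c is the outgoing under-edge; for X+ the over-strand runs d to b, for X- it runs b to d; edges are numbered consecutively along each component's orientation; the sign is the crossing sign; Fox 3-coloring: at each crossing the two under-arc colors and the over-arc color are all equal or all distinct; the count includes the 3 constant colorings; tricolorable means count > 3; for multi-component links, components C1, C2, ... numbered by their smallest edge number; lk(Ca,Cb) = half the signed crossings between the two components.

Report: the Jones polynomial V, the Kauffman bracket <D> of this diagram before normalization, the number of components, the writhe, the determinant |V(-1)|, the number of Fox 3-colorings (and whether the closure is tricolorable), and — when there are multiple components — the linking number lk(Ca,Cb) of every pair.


Jones polynomial: V(q) = q + q^3 - q^4
<D> = -A^-4 + 1 + A^8; writhe +4
components 1, writhe +4 (10 crossings)
3-colorings: 9 of 3^10, det 3 — tricolorable
note: the span of V is 3, forcing >= 3 crossings in any diagram


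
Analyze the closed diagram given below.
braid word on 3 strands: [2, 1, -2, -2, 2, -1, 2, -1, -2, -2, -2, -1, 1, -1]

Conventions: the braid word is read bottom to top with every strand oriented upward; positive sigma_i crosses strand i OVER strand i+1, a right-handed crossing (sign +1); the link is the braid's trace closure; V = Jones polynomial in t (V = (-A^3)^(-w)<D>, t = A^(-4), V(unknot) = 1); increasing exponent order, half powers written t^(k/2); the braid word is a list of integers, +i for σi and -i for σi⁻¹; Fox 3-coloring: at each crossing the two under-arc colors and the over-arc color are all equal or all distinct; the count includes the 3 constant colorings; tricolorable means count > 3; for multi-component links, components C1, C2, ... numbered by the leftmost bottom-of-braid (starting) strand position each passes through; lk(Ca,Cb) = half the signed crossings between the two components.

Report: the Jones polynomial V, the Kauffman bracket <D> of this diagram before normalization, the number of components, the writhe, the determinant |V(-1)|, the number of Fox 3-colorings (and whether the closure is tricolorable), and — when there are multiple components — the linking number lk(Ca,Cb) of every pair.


V = t^-7 - 2t^-6 + 2t^-5 - 3t^-4 + 3t^-3 - 2t^-2 + 2t^-1
<D> = 2A^-8 - 2A^-4 + 3 - 3A^4 + 2A^8 - 2A^12 + A^16 (w = -4)
1 component over 14 crossings, w = -4
9 Fox colorings among 3^14, |V(-1)| = 15: tricolorable
why: the span of V is 6, forcing >= 6 crossings in any diagram


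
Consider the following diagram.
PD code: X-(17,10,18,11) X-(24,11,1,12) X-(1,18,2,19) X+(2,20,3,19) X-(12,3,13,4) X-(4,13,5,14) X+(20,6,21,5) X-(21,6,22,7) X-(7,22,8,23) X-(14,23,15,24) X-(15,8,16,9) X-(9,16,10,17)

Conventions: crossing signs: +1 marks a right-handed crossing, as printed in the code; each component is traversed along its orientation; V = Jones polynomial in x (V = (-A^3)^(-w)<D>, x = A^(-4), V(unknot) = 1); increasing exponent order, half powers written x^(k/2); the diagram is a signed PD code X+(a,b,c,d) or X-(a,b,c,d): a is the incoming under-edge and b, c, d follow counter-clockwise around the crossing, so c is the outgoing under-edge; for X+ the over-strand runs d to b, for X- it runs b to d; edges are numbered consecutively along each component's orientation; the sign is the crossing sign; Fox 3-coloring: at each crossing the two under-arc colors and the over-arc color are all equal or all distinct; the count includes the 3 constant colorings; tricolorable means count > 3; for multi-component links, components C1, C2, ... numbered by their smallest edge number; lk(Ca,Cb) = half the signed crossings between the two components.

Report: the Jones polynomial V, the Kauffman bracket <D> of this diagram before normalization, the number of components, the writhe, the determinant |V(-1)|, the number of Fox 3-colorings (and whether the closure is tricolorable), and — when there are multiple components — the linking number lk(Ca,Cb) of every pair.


V = -x^-10 + x^-9 - x^-8 + x^-7 - x^-6 + x^-5 + x^-3
<D> = A^-12 + A^-4 - 1 + A^4 - A^8 + A^12 - A^16 (w = -8)
1 component over 12 crossings, w = -8
3 Fox colorings among 3^12, |V(-1)| = 7: not tricolorable
why: w = -8 (over 12 crossings) is diagram-only; (-A^3)^(8) removes it from V


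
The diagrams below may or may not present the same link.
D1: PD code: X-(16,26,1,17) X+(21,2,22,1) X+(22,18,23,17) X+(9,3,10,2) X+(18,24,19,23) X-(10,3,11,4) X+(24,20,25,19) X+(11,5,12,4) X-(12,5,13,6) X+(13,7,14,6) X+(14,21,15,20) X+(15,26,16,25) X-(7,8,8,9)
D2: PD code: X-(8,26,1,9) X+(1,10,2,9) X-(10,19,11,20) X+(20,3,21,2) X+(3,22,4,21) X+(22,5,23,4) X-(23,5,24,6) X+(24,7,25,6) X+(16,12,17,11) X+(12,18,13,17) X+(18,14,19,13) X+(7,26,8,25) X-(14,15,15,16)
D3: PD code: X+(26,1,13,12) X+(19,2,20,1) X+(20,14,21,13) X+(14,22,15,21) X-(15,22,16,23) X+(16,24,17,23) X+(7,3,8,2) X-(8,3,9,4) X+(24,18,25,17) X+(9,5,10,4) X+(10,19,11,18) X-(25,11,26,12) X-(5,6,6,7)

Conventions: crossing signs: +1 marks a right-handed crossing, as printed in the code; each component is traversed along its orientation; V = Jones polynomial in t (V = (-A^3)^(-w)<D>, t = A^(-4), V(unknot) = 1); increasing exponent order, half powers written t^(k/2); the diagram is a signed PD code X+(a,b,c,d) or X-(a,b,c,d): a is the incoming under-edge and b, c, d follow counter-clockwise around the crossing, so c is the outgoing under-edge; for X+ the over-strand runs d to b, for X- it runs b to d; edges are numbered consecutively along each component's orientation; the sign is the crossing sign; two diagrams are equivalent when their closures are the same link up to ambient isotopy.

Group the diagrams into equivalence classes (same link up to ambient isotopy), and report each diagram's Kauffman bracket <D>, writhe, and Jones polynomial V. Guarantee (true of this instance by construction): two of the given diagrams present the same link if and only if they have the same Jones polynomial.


equivalence classes: {D1, D3} | {D2}
D1 (bracket -A^-11 + A^-7 - A^-3 + 2A + A^9; 13 crossings at w = +5): V = -t^(3/2) - 2t^(7/2) + t^(9/2) - t^(11/2) + t^(13/2)
V(D2) = -t^(5/2) - 2t^(9/2) + 2t^(11/2) - 2t^(13/2) + 2t^(15/2) - 2t^(17/2) + t^(19/2)  (w +5, c 13, <D> = -A^-23 + 2A^-19 - 2A^-15 + 2A^-11 - 2A^-7 + 2A^-3 + A^5)
V(D3) = -t^(3/2) - 2t^(7/2) + t^(9/2) - t^(11/2) + t^(13/2)  [13 crossings, <D> = -A^-11 + A^-7 - A^-3 + 2A + A^9, w = +5]
key observation: 2 values of V(t) split the 3 diagrams


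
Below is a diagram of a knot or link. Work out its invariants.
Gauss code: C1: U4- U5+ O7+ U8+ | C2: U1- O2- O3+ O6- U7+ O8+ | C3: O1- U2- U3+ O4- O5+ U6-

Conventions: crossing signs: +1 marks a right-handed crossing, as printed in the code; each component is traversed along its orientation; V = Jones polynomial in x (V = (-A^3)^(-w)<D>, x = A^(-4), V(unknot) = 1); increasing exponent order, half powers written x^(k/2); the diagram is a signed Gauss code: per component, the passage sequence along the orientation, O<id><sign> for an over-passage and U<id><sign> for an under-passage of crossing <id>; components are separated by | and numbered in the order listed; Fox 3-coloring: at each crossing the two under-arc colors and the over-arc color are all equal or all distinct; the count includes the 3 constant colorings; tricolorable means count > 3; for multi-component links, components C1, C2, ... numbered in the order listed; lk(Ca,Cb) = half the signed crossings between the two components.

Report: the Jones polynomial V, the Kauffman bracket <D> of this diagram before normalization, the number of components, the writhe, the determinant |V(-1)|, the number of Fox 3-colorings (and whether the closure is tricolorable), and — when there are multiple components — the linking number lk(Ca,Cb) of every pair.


V = x^-2 + 2 + x^2
<D> = A^-8 + 2 + A^8 (w = 0)
3 components over 8 crossings, w = 0
lk(C1,C2): +1
lk(C1,C3) = 0
linking number lk(C2,C3) = -1
3 Fox colorings among 3^8, |V(-1)| = 4: not tricolorable
why: the 3 component pairs carry total linking 0


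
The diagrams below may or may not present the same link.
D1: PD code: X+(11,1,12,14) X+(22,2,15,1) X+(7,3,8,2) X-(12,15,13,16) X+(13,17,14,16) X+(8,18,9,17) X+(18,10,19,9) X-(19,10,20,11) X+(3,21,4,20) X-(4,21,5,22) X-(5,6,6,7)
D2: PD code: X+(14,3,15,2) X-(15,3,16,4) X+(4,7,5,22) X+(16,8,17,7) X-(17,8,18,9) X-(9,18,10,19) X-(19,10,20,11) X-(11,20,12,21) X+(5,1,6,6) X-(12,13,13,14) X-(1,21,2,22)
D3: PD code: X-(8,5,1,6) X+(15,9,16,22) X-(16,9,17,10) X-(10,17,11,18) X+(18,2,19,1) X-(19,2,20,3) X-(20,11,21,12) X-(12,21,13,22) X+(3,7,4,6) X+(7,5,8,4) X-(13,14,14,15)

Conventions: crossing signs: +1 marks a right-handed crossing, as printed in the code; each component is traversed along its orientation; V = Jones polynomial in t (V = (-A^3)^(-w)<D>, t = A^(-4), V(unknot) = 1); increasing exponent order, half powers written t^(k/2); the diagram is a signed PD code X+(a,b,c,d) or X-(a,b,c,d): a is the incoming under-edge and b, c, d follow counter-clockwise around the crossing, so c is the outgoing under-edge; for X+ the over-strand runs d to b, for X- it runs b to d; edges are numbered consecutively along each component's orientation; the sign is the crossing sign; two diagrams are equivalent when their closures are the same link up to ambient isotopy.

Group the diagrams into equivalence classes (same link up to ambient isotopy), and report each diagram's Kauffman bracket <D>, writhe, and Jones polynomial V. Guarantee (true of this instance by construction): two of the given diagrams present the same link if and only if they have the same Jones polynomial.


classes: {D1} | {D2, D3}
V(D1) = -t^(1/2) - t^(5/2)  [11 crossings, <D> = A^-1 + A^7, w = +3]
D2 (bracket A^-7 + A^-3 + A - A^9; 11 crossings at w = -3): V = t^(-9/2) - t^(-5/2) - t^(-3/2) - t^(-1/2)
V(D3) = t^(-9/2) - t^(-5/2) - t^(-3/2) - t^(-1/2)  [11 crossings, <D> = A^-7 + A^-3 + A - A^9, w = -3]
note: 2 values of V(t) split the 3 diagrams


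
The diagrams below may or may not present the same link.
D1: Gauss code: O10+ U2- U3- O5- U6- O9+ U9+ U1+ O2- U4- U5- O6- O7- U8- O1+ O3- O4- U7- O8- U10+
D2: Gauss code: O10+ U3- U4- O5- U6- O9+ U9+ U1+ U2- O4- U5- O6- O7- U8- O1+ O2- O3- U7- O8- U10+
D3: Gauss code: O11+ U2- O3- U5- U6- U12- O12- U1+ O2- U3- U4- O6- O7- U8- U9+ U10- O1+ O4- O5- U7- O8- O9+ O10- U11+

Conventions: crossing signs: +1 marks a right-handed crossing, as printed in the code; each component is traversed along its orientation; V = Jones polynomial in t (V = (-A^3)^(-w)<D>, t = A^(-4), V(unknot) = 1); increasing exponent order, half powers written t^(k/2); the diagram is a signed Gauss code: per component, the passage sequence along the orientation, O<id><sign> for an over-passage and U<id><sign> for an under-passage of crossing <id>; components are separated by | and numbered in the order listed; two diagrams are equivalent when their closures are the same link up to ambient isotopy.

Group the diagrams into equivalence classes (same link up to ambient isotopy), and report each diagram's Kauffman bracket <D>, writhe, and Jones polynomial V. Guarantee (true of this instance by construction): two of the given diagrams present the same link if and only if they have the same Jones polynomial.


grouping into links: {D1, D2, D3}
V(D1) = t^-8 - 2t^-7 + t^-6 - 2t^-5 + 2t^-4 + t^-2  (w -4, c 10, <D> = A^-4 + 2A^4 - 2A^8 + A^12 - 2A^16 + A^20)
D2 (bracket A^-4 + 2A^4 - 2A^8 + A^12 - 2A^16 + A^20; 10 crossings at w = -4): V = t^-8 - 2t^-7 + t^-6 - 2t^-5 + 2t^-4 + t^-2
V(D3) = t^-8 - 2t^-7 + t^-6 - 2t^-5 + 2t^-4 + t^-2  [12 crossings, <D> = A^-10 + 2A^-2 - 2A^2 + A^6 - 2A^10 + A^14, w = -6]
why: one V(t) for all 3 diagrams — one class (guaranteed)


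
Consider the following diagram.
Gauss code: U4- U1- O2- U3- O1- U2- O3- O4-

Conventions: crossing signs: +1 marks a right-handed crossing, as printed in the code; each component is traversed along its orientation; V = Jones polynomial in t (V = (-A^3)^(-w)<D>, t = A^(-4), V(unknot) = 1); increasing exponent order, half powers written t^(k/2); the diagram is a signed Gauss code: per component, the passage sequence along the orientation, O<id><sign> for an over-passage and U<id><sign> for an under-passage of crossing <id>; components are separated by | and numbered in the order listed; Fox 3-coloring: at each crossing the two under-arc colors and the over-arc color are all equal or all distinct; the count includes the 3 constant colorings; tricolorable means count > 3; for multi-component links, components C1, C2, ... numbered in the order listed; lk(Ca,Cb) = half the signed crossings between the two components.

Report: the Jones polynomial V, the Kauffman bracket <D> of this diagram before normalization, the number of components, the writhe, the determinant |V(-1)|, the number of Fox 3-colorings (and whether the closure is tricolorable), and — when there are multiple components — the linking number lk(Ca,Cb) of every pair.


V = -t^-4 + t^-3 + t^-1
<D> = A^-8 + 1 - A^4 (w = -4)
1 component over 4 crossings, w = -4
9 Fox colorings among 3^4, |V(-1)| = 3: tricolorable
why: w = -4 (over 4 crossings) is diagram-only; (-A^3)^(4) removes it from V


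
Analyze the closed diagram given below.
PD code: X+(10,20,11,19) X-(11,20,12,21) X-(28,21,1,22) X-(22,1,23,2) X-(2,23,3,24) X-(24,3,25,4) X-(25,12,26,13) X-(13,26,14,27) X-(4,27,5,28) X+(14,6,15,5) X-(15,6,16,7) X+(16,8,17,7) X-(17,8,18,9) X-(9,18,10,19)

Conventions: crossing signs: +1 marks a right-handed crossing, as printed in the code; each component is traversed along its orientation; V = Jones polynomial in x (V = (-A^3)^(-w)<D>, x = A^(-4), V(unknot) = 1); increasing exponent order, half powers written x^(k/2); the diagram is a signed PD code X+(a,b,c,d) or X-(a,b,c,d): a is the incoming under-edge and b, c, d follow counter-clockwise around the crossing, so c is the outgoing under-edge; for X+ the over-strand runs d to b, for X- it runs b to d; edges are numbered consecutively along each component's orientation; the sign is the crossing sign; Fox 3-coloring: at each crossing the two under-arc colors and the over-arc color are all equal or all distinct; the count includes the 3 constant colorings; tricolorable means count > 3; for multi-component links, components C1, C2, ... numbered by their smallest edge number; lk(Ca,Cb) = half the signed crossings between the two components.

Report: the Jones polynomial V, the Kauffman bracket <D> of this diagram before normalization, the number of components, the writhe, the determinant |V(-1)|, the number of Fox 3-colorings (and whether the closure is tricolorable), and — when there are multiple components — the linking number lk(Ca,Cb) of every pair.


V(x) = -x^-10 + x^-9 - x^-8 + x^-7 - x^-6 + x^-5 + x^-3
bracket: A^-12 + A^-4 - 1 + A^4 - A^8 + A^12 - A^16, w = -8
1 component, writhe -8, over 14 crossings
det 7, colorings 3 of 3^14 — not tricolorable
observation: det 7 = |V(-1)|; not divisible by 3, so not tricolorable


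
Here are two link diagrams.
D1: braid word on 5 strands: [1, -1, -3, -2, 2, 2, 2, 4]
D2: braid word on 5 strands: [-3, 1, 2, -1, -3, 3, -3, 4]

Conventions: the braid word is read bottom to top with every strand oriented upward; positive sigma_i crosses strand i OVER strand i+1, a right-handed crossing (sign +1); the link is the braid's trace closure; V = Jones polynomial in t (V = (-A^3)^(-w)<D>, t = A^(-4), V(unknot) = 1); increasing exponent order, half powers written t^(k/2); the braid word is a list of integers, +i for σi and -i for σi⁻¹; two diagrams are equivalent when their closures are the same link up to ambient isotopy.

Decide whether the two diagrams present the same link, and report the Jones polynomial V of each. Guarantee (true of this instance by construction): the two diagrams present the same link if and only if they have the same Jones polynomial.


equivalent: no
D1 (bracket A^-6 + A^-2 + A^2 + A^6; 8 crossings at w = +2): V = 1 + t + t^2 + t^3
V(D2) = t^-3 + t^-2 + t^-1 + 1  [8 crossings, <D> = 1 + A^4 + A^8 + A^12, w = 0]
observation: 2 classes among 2 diagrams; unequal V(t) rules out equality


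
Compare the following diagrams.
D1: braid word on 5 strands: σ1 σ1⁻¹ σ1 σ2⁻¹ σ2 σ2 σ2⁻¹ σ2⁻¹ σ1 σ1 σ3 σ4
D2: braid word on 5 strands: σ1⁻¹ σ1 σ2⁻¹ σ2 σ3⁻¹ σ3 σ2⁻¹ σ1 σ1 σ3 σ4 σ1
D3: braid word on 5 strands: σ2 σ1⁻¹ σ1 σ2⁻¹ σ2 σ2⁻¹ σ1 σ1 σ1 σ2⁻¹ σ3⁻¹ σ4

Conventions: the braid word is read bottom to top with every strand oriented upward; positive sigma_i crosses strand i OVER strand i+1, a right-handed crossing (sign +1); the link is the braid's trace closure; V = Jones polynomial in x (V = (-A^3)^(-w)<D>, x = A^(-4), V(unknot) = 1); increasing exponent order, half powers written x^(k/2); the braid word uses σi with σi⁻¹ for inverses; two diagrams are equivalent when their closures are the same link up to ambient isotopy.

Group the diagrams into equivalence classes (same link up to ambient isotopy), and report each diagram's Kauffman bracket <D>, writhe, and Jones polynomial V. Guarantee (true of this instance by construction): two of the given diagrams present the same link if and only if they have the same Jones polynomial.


classes: {D1, D2, D3}
V(D1) = x + x^3 - x^4  [12 crossings, <D> = -A^-4 + 1 + A^8, w = +4]
V(D2) = x + x^3 - x^4  (w +4, c 12, <D> = -A^-4 + 1 + A^8)
D3 (bracket -A^-10 + A^-6 + A^2; 12 crossings at w = +2): V = x + x^3 - x^4
note: one V(x) for all 3 diagrams — one class (guaranteed)


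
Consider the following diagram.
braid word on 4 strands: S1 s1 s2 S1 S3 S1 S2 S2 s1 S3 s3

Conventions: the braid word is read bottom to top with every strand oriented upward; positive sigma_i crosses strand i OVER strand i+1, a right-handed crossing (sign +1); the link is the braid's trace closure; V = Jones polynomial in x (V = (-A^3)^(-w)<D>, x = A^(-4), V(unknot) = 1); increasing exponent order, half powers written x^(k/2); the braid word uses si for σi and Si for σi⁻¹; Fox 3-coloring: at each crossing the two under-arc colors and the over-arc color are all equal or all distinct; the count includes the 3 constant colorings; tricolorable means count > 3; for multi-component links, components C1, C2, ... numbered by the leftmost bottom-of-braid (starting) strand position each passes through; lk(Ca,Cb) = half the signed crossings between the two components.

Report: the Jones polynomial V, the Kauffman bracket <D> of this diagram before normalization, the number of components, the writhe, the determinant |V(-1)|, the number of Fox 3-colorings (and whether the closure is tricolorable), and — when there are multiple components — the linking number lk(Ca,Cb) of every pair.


V(x) = -x^-4 + x^-3 + x^-1
bracket: -A^-5 - A^3 + A^7, w = -3
1 component, writhe -3, over 11 crossings
det 3, colorings 9 of 3^11 — tricolorable
observation: the span of V is 3, forcing >= 3 crossings in any diagram


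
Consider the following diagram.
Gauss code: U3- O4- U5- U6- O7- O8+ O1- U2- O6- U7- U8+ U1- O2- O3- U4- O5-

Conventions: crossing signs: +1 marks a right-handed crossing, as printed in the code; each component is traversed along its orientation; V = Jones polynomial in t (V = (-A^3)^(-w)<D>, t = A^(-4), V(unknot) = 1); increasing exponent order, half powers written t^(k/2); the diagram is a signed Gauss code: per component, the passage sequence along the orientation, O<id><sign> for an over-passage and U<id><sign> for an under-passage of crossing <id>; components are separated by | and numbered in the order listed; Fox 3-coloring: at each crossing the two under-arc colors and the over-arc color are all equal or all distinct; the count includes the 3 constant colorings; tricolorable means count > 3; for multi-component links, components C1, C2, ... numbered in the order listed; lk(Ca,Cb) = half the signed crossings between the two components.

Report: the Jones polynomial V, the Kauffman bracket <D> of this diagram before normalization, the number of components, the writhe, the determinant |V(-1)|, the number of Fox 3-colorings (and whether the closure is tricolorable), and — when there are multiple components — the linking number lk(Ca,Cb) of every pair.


V = t^-8 - 2t^-7 + t^-6 - 2t^-5 + 2t^-4 + t^-2
<D> = A^-10 + 2A^-2 - 2A^2 + A^6 - 2A^10 + A^14 (w = -6)
1 component over 8 crossings, w = -6
27 Fox colorings among 3^8, |V(-1)| = 9: tricolorable
why: w = -6 shifts under R1 moves; the (-A^3)^(6) factor cancels that in V
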